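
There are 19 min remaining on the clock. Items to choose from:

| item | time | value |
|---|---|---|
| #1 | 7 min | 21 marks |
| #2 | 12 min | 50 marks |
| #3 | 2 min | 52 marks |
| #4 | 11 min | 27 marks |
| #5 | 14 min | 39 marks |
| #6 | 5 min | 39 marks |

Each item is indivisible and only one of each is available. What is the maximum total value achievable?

141 marks

Check high-value combinations within 19 min:
- #2+#3+#6: time 12+2+5=19, value 50+52+39=141
- #3+#4+#6: time 2+11+5=18, value 52+27+39=118
- #1+#3+#6: time 7+2+5=14, value 21+52+39=112
- #2+#3: time 12+2=14, value 50+52=102
- #3+#6: time 2+5=7, value 52+39=91
Best: 141 marks.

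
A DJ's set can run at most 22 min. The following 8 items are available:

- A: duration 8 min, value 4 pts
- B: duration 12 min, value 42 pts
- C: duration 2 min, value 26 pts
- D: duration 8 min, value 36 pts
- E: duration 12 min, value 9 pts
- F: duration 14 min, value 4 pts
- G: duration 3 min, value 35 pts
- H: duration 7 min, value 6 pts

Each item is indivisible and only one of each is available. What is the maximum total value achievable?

Check high-value combinations within 22 min:
- B+C+D: duration 12+2+8=22, value 42+26+36=104
- B+C+G: duration 12+2+3=17, value 42+26+35=103
- C+D+G+H: duration 2+8+3+7=20, value 26+36+35+6=103
- A+C+D+G: duration 8+2+8+3=21, value 4+26+36+35=101
- C+D+G: duration 2+8+3=13, value 26+36+35=97
Best: 104 pts.

104 pts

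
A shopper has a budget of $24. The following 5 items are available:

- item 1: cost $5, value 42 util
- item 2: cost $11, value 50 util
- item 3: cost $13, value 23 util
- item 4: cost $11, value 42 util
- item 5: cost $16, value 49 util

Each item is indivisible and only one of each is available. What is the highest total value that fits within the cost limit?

92 util

Check high-value combinations within $24:
- item 1+item 2: cost 5+11=16, value 42+50=92
- item 2+item 4: cost 11+11=22, value 50+42=92
- item 1+item 5: cost 5+16=21, value 42+49=91
- item 1+item 4: cost 5+11=16, value 42+42=84
Best: 92 util.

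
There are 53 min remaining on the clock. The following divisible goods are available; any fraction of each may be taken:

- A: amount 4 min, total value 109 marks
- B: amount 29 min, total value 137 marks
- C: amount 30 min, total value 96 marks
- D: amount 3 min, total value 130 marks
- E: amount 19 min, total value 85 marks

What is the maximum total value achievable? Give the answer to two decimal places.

Take in order of value per unit:
- D (130/3 per unit): all 3 → value 130, running total 130.00
- A (109/4 per unit): all 4 → value 109, running total 239.00
- B (137/29 per unit): all 29 → value 137, running total 376.00
- E (85/19 per unit): 17 of 19 → value 17×85/19 = 76.0526, running total 452.05
Total 452.05.

452.05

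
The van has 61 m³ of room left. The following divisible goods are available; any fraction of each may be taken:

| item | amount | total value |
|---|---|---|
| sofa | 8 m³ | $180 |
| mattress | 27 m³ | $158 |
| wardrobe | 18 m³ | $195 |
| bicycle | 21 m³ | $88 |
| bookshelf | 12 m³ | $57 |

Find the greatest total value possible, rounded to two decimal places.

571.00

Take in order of value per unit:
- sofa (180/8 per unit): all 8 → value 180, running total 180.00
- wardrobe (195/18 per unit): all 18 → value 195, running total 375.00
- mattress (158/27 per unit): all 27 → value 158, running total 533.00
- bookshelf (57/12 per unit): 8 of 12 → value 8×57/12 = 38.0000, running total 571.00
Total 571.00.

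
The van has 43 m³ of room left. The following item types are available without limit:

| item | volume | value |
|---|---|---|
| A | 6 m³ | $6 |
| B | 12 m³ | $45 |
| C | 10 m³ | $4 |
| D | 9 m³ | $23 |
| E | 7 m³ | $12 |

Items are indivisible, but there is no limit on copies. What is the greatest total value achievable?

$147

Best value-per-unit is B at 45/12; filling with it alone gives 3×45 = 135.
Optimal mix: 3×B + 1×E → volume 43, value 147.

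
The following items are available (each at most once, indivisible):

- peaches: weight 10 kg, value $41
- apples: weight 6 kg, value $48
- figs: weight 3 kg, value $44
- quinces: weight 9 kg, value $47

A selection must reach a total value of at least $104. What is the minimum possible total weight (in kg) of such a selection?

18

Subsets with value ≥ 104, sorted by total weight:
- apples+figs+quinces: weight 18, value 139
- peaches+apples+figs: weight 19, value 133
- peaches+figs+quinces: weight 22, value 132
- peaches+apples+quinces: weight 25, value 136
Minimum weight: 18 kg.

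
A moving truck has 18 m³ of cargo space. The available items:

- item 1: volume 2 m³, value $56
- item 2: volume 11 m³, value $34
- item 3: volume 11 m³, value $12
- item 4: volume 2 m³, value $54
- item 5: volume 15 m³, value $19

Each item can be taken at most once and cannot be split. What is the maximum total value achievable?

Check high-value combinations within 18 m³:
- item 1+item 2+item 4: volume 2+11+2=15, value 56+34+54=144
- item 1+item 3+item 4: volume 2+11+2=15, value 56+12+54=122
- item 1+item 4: volume 2+2=4, value 56+54=110
- item 1+item 2: volume 2+11=13, value 56+34=90
- item 2+item 4: volume 11+2=13, value 34+54=88
Best: $144.

$144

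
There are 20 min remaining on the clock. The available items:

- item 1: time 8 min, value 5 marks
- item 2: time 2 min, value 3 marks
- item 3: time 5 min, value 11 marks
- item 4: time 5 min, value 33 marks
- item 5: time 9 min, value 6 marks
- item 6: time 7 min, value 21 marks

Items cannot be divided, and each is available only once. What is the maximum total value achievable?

This is a 0/1 knapsack; check combinations near the capacity.
- item 2+item 3+item 4+item 6: time 2+5+5+7=19, value 3+11+33+21=68
- item 3+item 4+item 6: time 5+5+7=17, value 11+33+21=65
- item 1+item 4+item 6: time 8+5+7=20, value 5+33+21=59
Best: 68 marks.

68 marks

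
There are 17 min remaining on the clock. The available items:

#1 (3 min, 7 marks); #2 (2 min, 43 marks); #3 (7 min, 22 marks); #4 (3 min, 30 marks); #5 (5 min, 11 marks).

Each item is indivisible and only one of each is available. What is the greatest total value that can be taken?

This is a 0/1 knapsack; check combinations near the capacity.
- #2+#3+#4+#5: time 2+7+3+5=17, value 43+22+30+11=106
- #1+#2+#3+#4: time 3+2+7+3=15, value 7+43+22+30=102
- #2+#3+#4: time 2+7+3=12, value 43+22+30=95
Best: 106 marks.

106 marks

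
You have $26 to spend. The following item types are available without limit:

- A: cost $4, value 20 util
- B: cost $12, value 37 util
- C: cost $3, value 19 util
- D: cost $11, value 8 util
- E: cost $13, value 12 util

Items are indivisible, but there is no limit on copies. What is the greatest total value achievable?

Best value-per-unit is C at 19/3; filling with it alone gives 8×19 = 152.
Optimal mix: 2×A + 6×C → cost 26, value 154.

154 util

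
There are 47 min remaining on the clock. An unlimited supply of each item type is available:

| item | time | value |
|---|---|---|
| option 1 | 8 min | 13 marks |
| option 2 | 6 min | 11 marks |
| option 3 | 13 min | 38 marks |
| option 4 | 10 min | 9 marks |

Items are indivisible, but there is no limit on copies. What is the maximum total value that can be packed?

127 marks

Best value-per-unit is option 3 at 38/13; filling with it alone gives 3×38 = 114.
Optimal mix: 1×option 1 + 3×option 3 → time 47, value 127.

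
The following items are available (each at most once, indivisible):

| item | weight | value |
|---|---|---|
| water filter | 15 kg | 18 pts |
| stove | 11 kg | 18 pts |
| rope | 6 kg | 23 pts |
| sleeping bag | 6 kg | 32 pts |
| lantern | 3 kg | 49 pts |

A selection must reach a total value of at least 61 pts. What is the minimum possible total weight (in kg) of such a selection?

Subsets with value ≥ 61, sorted by total weight:
- sleeping bag+lantern: weight 9, value 81
- rope+lantern: weight 9, value 72
Minimum weight: 9 kg.

9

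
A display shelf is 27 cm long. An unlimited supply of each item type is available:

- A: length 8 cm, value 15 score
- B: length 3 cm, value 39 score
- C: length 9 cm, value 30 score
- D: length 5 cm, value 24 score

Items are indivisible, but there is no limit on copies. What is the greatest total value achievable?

Best value-per-unit is B at 39/3, and filling with it alone uses length 9×3=27. No mix of the others beats 9×39 = 351.

351 score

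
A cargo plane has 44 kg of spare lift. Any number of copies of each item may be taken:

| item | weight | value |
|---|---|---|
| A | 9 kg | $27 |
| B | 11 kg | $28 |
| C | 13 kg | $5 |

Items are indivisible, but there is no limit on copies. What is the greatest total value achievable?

Best value-per-unit is A at 27/9; filling with it alone gives 4×27 = 108.
Optimal mix: 4×B → weight 44, value 112.

$112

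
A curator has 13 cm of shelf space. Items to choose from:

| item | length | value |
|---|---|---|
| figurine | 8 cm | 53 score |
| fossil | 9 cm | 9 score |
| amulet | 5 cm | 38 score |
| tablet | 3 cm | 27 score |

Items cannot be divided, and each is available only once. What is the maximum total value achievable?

Check high-value combinations within 13 cm:
- figurine+amulet: length 8+5=13, value 53+38=91
- figurine+tablet: length 8+3=11, value 53+27=80
- amulet+tablet: length 5+3=8, value 38+27=65
Best: 91 score.

91 score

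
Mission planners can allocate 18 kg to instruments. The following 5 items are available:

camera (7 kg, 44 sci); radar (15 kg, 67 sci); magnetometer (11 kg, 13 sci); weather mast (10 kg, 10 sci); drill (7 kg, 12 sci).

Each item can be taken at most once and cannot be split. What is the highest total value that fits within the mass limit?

Check high-value combinations within 18 kg:
- radar: mass 15, value 67
- camera+magnetometer: mass 7+11=18, value 44+13=57
- camera+drill: mass 7+7=14, value 44+12=56
- camera+weather mast: mass 7+10=17, value 44+10=54
- camera: mass 7, value 44
Best: 67 sci.

67 sci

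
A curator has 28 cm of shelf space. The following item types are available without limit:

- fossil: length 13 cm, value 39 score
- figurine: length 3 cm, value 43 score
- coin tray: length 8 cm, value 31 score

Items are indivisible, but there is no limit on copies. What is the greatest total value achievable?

387 score

Best value-per-unit is figurine at 43/3, and filling with it alone uses length 9×3=27. No mix of the others beats 9×43 = 387.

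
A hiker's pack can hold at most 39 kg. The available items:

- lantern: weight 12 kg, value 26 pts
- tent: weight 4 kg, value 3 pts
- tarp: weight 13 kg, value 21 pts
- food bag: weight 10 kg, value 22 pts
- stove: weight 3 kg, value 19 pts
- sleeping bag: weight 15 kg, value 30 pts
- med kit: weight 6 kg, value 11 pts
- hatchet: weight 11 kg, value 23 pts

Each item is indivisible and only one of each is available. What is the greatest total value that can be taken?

This is a 0/1 knapsack; check combinations near the capacity.
- food bag+stove+sleeping bag+hatchet: weight 10+3+15+11=39, value 22+19+30+23=94
- lantern+food bag+stove+hatchet: weight 12+10+3+11=36, value 26+22+19+23=90
- lantern+tarp+stove+hatchet: weight 12+13+3+11=39, value 26+21+19+23=89
- lantern+tarp+food bag+stove: weight 12+13+10+3=38, value 26+21+22+19=88
Best: 94 pts.

94 pts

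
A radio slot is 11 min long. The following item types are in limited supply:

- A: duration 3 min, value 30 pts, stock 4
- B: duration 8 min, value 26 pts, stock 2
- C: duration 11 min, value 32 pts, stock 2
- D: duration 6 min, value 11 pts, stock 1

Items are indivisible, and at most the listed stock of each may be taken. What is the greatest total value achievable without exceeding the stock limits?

Top feasible selections:
- 3×A: duration 9, value 90
- 2×A: duration 6, value 60
- 1×A + 1×B: duration 11, value 56
- 1×A + 1×D: duration 9, value 41
Best: 90 pts.

90 pts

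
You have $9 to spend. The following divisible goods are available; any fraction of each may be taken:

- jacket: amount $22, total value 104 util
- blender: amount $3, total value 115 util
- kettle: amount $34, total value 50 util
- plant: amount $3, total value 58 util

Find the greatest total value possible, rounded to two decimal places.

Take in order of value per unit:
- blender (115/3 per unit): all 3 → value 115, running total 115.00
- plant (58/3 per unit): all 3 → value 58, running total 173.00
- jacket (104/22 per unit): 3 of 22 → value 3×104/22 = 14.1818, running total 187.18
Total 187.18.

187.18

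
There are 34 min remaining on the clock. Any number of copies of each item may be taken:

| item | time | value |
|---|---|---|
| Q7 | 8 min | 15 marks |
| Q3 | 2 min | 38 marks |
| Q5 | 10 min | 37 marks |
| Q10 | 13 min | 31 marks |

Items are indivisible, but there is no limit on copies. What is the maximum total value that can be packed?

Best value-per-unit is Q3 at 38/2, and filling with it alone uses time 17×2=34. No mix of the others beats 17×38 = 646.

646 marks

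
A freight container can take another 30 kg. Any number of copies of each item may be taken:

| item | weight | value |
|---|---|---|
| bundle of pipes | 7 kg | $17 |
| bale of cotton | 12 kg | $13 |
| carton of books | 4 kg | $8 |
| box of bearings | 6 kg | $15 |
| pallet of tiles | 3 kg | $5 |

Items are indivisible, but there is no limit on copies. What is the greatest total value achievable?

Best value-per-unit is box of bearings at 15/6, and filling with it alone uses weight 5×6=30. No mix of the others beats 5×15 = 75.

$75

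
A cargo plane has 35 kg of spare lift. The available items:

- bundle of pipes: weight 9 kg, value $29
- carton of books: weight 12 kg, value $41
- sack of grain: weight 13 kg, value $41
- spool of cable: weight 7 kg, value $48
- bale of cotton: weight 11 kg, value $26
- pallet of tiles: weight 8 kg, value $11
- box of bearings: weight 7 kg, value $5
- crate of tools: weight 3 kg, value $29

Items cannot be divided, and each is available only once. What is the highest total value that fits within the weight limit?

Check high-value combinations within 35 kg:
- carton of books+sack of grain+spool of cable+crate of tools: weight 12+13+7+3=35, value 41+41+48+29=159
- bundle of pipes+carton of books+spool of cable+crate of tools: weight 9+12+7+3=31, value 29+41+48+29=147
- bundle of pipes+sack of grain+spool of cable+crate of tools: weight 9+13+7+3=32, value 29+41+48+29=147
- carton of books+spool of cable+bale of cotton+crate of tools: weight 12+7+11+3=33, value 41+48+26+29=144
Best: $159.

$159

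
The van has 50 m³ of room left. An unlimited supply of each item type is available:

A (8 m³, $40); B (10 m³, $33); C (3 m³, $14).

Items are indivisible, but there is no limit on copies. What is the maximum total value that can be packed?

Best value-per-unit is A at 40/8; filling with it alone gives 6×40 = 240.
Optimal mix: 4×A + 6×C → volume 50, value 244.

$244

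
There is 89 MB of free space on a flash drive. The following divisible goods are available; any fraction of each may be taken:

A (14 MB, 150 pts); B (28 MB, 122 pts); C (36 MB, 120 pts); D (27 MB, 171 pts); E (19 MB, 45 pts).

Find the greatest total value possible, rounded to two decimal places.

509.67

Take in order of value per unit:
- A (150/14 per unit): all 14 → value 150, running total 150.00
- D (171/27 per unit): all 27 → value 171, running total 321.00
- B (122/28 per unit): all 28 → value 122, running total 443.00
- C (120/36 per unit): 20 of 36 → value 20×120/36 = 66.6667, running total 509.67
Total 509.67.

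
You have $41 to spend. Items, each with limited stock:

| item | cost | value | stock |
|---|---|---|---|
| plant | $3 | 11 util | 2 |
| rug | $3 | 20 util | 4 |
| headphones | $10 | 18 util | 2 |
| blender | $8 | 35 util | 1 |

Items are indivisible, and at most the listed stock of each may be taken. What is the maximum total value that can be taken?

155 util

Top feasible selections:
- 2×plant + 4×rug + 1×headphones + 1×blender: cost 36, value 155
- 4×rug + 2×headphones + 1×blender: cost 40, value 151
- 1×plant + 4×rug + 1×headphones + 1×blender: cost 33, value 144
Best: 155 util.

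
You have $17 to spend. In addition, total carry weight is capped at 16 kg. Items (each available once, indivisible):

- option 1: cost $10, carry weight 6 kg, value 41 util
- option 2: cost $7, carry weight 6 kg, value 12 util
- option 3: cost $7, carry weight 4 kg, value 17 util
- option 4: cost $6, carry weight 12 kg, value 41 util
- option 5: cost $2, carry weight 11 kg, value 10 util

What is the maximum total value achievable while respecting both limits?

Feasible sets respecting both limits:
- option 1+option 3: cost 17, carry weight 10, value 58
- option 3+option 4: cost 13, carry weight 16, value 58
- option 1+option 2: cost 17, carry weight 12, value 53
- option 1: cost 10, carry weight 6, value 41
Best: 58 util.

58 util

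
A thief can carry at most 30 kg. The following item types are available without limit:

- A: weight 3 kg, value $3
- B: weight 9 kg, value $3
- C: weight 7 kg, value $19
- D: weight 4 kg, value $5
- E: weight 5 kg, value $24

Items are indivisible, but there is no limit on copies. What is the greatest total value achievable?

Best value-per-unit is E at 24/5, and filling with it alone uses weight 6×5=30. No mix of the others beats 6×24 = 144.

$144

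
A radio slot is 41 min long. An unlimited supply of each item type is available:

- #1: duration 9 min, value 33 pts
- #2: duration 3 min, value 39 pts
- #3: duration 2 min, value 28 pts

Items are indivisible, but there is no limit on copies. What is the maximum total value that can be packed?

571 pts

Best value-per-unit is #3 at 28/2; filling with it alone gives 20×28 = 560.
Optimal mix: 1×#2 + 19×#3 → duration 41, value 571.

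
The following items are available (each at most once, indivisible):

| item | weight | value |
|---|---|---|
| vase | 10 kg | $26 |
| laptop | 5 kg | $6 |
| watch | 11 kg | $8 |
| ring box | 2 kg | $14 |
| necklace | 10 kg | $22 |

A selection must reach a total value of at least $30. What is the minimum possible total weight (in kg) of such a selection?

12

Subsets with value ≥ 30, sorted by total weight:
- vase+ring box: weight 12, value 40
- ring box+necklace: weight 12, value 36
- vase+laptop: weight 15, value 32
Minimum weight: 12 kg.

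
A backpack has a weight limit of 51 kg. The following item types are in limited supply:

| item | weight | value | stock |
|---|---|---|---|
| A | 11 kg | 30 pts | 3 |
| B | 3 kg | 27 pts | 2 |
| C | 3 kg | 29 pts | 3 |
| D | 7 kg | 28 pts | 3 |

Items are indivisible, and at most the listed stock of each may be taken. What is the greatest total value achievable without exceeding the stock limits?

Top feasible selections:
- 2×A + 2×B + 3×C + 2×D: weight 51, value 257
- 1×A + 2×B + 3×C + 3×D: weight 47, value 255
- 3×A + 2×B + 3×C: weight 48, value 231
- 2×A + 1×B + 3×C + 2×D: weight 48, value 230
Best: 257 pts.

257 pts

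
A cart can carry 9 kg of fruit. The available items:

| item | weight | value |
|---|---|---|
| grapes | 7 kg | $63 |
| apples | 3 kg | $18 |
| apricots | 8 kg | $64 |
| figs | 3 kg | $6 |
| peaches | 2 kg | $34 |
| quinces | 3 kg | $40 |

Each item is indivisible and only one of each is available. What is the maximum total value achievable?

Check high-value combinations within 9 kg:
- grapes+peaches: weight 7+2=9, value 63+34=97
- apples+peaches+quinces: weight 3+2+3=8, value 18+34+40=92
- figs+peaches+quinces: weight 3+2+3=8, value 6+34+40=80
- peaches+quinces: weight 2+3=5, value 34+40=74
- apricots: weight 8, value 64
Best: $97.

$97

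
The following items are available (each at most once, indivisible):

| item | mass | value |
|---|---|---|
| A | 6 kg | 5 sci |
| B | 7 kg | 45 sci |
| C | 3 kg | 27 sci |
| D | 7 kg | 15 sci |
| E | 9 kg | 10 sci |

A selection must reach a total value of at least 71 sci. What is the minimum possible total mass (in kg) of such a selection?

10

Subsets with value ≥ 71, sorted by total mass:
- B+C: mass 10, value 72
- A+B+C: mass 16, value 77
- B+C+D: mass 17, value 87
- B+C+E: mass 19, value 82
Minimum mass: 10 kg.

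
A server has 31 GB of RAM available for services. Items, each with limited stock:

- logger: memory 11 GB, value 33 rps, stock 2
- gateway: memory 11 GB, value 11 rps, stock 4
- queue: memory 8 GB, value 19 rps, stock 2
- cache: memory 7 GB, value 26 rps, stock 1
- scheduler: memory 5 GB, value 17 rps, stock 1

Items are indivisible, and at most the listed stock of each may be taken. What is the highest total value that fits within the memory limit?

Best selections within memory 31 and stock limits:
- 1×logger + 1×queue + 1×cache + 1×scheduler: memory 31, value 95
- 2×logger + 1×cache: memory 29, value 92
- 2×logger + 1×queue: memory 30, value 85
- 2×logger + 1×scheduler: memory 27, value 83
Best: 95 rps.

95 rps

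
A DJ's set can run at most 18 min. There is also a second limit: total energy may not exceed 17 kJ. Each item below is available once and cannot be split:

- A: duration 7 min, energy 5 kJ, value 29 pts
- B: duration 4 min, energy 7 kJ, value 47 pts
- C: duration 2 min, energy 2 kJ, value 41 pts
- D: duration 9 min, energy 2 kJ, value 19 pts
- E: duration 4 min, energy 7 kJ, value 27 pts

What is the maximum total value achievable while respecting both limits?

117 pts

Feasible sets respecting both limits:
- A+B+C: duration 13, energy 14, value 117
- B+C+E: duration 10, energy 16, value 115
- B+C+D: duration 15, energy 11, value 107
Best: 117 pts.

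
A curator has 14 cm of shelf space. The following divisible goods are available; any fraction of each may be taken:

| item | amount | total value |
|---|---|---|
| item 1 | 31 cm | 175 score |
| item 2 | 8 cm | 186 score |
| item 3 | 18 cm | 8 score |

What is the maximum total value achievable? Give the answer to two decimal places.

219.87

Take in order of value per unit:
- item 2 (186/8 per unit): all 8 → value 186, running total 186.00
- item 1 (175/31 per unit): 6 of 31 → value 6×175/31 = 33.8710, running total 219.87
Total 219.87.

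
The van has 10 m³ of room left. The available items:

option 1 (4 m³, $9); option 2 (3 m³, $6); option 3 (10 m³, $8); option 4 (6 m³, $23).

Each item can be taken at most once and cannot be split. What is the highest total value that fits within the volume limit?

$32

Check high-value combinations within 10 m³:
- option 1+option 4: volume 4+6=10, value 9+23=32
- option 2+option 4: volume 3+6=9, value 6+23=29
- option 4: volume 6, value 23
Best: $32.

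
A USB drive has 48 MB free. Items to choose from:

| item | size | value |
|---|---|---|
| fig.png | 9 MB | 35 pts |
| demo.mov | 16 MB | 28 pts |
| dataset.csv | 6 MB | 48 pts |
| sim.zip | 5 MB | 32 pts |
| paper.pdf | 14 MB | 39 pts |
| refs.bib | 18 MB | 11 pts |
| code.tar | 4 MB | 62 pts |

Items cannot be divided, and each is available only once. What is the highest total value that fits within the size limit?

This is a 0/1 knapsack; check combinations near the capacity.
- fig.png+dataset.csv+sim.zip+paper.pdf+code.tar: size 9+6+5+14+4=38, value 35+48+32+39+62=216
- demo.mov+dataset.csv+sim.zip+paper.pdf+code.tar: size 16+6+5+14+4=45, value 28+48+32+39+62=209
- fig.png+demo.mov+dataset.csv+sim.zip+code.tar: size 9+16+6+5+4=40, value 35+28+48+32+62=205
Best: 216 pts.

216 pts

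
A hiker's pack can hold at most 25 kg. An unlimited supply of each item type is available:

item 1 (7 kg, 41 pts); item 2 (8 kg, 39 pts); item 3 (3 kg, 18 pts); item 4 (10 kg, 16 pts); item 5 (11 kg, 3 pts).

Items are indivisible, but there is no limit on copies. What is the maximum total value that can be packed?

Best value-per-unit is item 3 at 18/3; filling with it alone gives 8×18 = 144.
Optimal mix: 1×item 1 + 6×item 3 → weight 25, value 149.

149 pts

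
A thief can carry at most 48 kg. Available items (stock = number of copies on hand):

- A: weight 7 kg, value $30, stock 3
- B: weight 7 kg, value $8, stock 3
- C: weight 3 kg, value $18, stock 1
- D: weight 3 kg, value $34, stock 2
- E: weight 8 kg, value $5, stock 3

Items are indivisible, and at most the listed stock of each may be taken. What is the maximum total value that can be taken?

$192

Best selections within weight 48 and stock limits:
- 3×A + 2×B + 1×C + 2×D: weight 44, value 192
- 3×A + 1×B + 1×C + 2×D + 1×E: weight 45, value 189
Best: $192.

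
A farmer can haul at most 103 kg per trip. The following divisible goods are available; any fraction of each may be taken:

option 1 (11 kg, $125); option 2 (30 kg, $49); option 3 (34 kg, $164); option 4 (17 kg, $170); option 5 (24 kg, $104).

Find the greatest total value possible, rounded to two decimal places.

590.77

Take in order of value per unit:
- option 1 (125/11 per unit): all 11 → value 125, running total 125.00
- option 4 (170/17 per unit): all 17 → value 170, running total 295.00
- option 3 (164/34 per unit): all 34 → value 164, running total 459.00
- option 5 (104/24 per unit): all 24 → value 104, running total 563.00
- option 2 (49/30 per unit): 17 of 30 → value 17×49/30 = 27.7667, running total 590.77
Total 590.77.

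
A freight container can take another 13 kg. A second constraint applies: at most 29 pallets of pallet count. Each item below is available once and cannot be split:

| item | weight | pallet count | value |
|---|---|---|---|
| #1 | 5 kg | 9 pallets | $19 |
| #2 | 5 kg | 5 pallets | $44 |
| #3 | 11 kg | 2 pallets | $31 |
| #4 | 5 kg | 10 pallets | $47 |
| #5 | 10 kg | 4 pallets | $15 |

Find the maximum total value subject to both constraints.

Feasible sets respecting both limits:
- #2+#4: weight 10, pallet count 15, value 91
- #1+#4: weight 10, pallet count 19, value 66
- #1+#2: weight 10, pallet count 14, value 63
Best: $91.

$91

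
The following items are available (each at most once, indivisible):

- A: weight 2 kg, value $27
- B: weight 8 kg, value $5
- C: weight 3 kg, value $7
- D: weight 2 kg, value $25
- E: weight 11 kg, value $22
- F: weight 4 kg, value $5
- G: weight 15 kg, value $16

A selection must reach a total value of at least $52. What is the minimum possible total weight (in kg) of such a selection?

Subsets with value ≥ 52, sorted by total weight:
- A+D: weight 4, value 52
- A+C+D: weight 7, value 59
- A+D+F: weight 8, value 57
- A+C+D+F: weight 11, value 64
Minimum weight: 4 kg.

4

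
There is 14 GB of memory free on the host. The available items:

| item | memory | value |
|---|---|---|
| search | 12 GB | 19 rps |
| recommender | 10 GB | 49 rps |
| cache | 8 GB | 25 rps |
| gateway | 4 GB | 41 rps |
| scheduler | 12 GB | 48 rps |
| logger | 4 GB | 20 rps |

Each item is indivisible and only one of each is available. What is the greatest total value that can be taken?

90 rps

Check high-value combinations within 14 GB:
- recommender+gateway: memory 10+4=14, value 49+41=90
- recommender+logger: memory 10+4=14, value 49+20=69
- cache+gateway: memory 8+4=12, value 25+41=66
- gateway+logger: memory 4+4=8, value 41+20=61
- recommender: memory 10, value 49
Best: 90 rps.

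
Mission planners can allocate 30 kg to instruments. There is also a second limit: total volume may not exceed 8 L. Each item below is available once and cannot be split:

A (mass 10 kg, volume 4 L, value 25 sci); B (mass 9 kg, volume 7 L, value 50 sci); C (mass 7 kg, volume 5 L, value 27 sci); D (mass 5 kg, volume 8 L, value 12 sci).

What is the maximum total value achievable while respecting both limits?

50 sci

Feasible sets respecting both limits:
- B: mass 9, volume 7, value 50
- C: mass 7, volume 5, value 27
- A: mass 10, volume 4, value 25
- D: mass 5, volume 8, value 12
Best: 50 sci.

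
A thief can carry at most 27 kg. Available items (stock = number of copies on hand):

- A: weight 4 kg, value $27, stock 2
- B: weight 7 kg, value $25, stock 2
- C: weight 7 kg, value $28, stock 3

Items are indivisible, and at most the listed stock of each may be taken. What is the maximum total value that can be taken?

Top feasible selections:
- 1×A + 3×C: weight 25, value 111
- 2×A + 2×C: weight 22, value 110
- 1×A + 1×B + 2×C: weight 25, value 108
- 2×A + 1×B + 1×C: weight 22, value 107
Best: $111.

$111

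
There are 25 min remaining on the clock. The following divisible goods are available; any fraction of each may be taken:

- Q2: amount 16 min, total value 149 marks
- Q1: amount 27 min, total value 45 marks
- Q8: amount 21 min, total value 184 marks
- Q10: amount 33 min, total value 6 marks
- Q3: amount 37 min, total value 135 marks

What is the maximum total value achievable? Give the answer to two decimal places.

Take in order of value per unit:
- Q2 (149/16 per unit): all 16 → value 149, running total 149.00
- Q8 (184/21 per unit): 9 of 21 → value 9×184/21 = 78.8571, running total 227.86
Total 227.86.

227.86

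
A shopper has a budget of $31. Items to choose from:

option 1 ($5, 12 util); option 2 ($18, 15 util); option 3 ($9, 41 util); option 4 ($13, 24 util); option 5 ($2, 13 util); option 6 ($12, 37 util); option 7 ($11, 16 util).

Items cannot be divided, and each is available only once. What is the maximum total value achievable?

103 util

Check high-value combinations within $31:
- option 1+option 3+option 5+option 6: cost 5+9+2+12=28, value 12+41+13+37=103
- option 3+option 5+option 6: cost 9+2+12=23, value 41+13+37=91
- option 1+option 3+option 6: cost 5+9+12=26, value 12+41+37=90
- option 1+option 3+option 4+option 5: cost 5+9+13+2=29, value 12+41+24+13=90
- option 1+option 3+option 5+option 7: cost 5+9+2+11=27, value 12+41+13+16=82
Best: 103 util.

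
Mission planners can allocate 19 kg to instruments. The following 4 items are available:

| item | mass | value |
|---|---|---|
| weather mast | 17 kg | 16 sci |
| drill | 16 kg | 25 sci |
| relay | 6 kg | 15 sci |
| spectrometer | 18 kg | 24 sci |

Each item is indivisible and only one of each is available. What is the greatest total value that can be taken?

Check high-value combinations within 19 kg:
- drill: mass 16, value 25
- spectrometer: mass 18, value 24
- weather mast: mass 17, value 16
- relay: mass 6, value 15
Best: 25 sci.

25 sci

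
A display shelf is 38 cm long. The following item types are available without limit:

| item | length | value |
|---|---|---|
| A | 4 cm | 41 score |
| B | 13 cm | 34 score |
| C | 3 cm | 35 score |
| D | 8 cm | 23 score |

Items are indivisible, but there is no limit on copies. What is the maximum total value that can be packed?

Best value-per-unit is C at 35/3; filling with it alone gives 12×35 = 420.
Optimal mix: 2×A + 10×C → length 38, value 432.

432 score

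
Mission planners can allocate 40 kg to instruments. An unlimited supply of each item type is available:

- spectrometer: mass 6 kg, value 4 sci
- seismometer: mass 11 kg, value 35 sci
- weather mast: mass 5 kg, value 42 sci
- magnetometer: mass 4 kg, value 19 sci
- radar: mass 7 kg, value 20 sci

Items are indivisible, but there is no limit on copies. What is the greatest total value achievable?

Best value-per-unit is weather mast at 42/5, and filling with it alone uses mass 8×5=40. No mix of the others beats 8×42 = 336.

336 sci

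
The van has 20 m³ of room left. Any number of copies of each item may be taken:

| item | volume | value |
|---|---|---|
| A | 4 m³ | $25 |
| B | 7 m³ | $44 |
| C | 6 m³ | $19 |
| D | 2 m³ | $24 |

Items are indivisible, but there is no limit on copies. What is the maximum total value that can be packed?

Best value-per-unit is D at 24/2, and filling with it alone uses volume 10×2=20. No mix of the others beats 10×24 = 240.

$240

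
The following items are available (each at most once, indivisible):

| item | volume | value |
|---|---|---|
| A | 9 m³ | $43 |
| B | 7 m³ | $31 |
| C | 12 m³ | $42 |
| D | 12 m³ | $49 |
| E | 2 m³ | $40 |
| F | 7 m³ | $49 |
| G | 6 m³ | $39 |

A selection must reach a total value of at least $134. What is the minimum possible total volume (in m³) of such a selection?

Subsets with value ≥ 134, sorted by total volume:
- D+E+F: volume 21, value 138
- B+E+F+G: volume 22, value 159
- A+E+F+G: volume 24, value 171
- A+B+E+G: volume 24, value 153
Minimum volume: 21 m³.

21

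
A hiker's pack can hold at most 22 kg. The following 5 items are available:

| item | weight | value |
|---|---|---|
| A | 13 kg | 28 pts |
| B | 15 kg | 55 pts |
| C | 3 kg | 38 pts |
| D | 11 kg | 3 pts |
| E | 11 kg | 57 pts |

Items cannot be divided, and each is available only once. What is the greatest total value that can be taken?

95 pts

This is a 0/1 knapsack; check combinations near the capacity.
- C+E: weight 3+11=14, value 38+57=95
- B+C: weight 15+3=18, value 55+38=93
- A+C: weight 13+3=16, value 28+38=66
- D+E: weight 11+11=22, value 3+57=60
Best: 95 pts.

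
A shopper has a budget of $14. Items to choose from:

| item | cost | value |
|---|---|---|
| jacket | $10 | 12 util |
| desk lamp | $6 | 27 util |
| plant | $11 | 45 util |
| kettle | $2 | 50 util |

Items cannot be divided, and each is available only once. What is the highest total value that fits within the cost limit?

Check high-value combinations within $14:
- plant+kettle: cost 11+2=13, value 45+50=95
- desk lamp+kettle: cost 6+2=8, value 27+50=77
- jacket+kettle: cost 10+2=12, value 12+50=62
- kettle: cost 2, value 50
- plant: cost 11, value 45
Best: 95 util.

95 util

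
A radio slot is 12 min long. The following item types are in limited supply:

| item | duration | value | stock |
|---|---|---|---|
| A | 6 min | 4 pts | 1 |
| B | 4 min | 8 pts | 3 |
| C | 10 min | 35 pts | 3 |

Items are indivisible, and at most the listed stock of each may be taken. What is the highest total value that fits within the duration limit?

Best selections within duration 12 and stock limits:
- 1×C: duration 10, value 35
- 3×B: duration 12, value 24
Best: 35 pts.

35 pts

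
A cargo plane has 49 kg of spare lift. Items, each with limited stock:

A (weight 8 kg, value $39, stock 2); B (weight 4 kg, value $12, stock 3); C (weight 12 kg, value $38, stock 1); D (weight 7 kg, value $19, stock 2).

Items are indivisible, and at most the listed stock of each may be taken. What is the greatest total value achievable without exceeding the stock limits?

Best selections within weight 49 and stock limits:
- 2×A + 3×B + 1×C + 1×D: weight 47, value 171
- 2×A + 1×B + 1×C + 2×D: weight 46, value 166
- 2×A + 2×B + 1×C + 1×D: weight 43, value 159
- 2×A + 1×C + 2×D: weight 42, value 154
Best: $171.

$171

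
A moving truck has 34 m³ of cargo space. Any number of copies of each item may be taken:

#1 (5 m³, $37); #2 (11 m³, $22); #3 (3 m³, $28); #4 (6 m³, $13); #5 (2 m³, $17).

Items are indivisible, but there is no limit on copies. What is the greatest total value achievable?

Best value-per-unit is #3 at 28/3; filling with it alone gives 11×28 = 308.
Optimal mix: 10×#3 + 2×#5 → volume 34, value 314.

$314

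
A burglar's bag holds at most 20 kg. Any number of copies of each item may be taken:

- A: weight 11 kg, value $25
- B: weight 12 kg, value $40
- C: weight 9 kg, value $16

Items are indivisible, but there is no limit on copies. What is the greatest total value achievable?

Best value-per-unit is B at 40/12; filling with it alone gives 1×40 = 40.
Optimal mix: 1×A + 1×C → weight 20, value 41.

$41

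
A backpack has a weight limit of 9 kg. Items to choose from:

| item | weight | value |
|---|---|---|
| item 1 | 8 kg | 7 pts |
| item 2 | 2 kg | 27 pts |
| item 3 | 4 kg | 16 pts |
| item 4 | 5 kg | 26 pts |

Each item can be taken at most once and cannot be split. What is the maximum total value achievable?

53 pts

Check high-value combinations within 9 kg:
- item 2+item 4: weight 2+5=7, value 27+26=53
- item 2+item 3: weight 2+4=6, value 27+16=43
- item 3+item 4: weight 4+5=9, value 16+26=42
- item 2: weight 2, value 27
Best: 53 pts.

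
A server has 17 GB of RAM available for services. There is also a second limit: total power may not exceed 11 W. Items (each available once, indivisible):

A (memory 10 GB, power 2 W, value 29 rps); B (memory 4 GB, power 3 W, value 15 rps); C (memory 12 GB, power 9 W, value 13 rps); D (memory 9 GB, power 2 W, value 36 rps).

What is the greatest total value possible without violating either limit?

Feasible sets respecting both limits:
- B+D: memory 13, power 5, value 51
- A+B: memory 14, power 5, value 44
- D: memory 9, power 2, value 36
Best: 51 rps.

51 rps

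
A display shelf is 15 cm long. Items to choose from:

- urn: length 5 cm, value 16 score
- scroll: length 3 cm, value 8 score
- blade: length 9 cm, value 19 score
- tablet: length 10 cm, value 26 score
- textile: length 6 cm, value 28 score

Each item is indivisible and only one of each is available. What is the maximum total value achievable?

52 score

This is a 0/1 knapsack; check combinations near the capacity.
- urn+scroll+textile: length 5+3+6=14, value 16+8+28=52
- blade+textile: length 9+6=15, value 19+28=47
- urn+textile: length 5+6=11, value 16+28=44
Best: 52 score.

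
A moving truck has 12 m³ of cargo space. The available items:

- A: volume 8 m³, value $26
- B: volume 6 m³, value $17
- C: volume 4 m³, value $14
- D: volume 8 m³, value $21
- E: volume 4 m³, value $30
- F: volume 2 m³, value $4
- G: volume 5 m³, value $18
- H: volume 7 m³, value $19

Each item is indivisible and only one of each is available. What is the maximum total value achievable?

$56

Check high-value combinations within 12 m³:
- A+E: volume 8+4=12, value 26+30=56
- E+F+G: volume 4+2+5=11, value 30+4+18=52
- D+E: volume 8+4=12, value 21+30=51
- B+E+F: volume 6+4+2=12, value 17+30+4=51
- E+H: volume 4+7=11, value 30+19=49
Best: $56.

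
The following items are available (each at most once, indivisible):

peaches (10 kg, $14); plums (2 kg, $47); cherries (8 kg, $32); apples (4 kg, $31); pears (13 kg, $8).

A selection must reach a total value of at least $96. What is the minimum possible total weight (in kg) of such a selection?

14

Subsets with value ≥ 96, sorted by total weight:
- plums+cherries+apples: weight 14, value 110
- peaches+plums+cherries+apples: weight 24, value 124
- plums+cherries+apples+pears: weight 27, value 118
- peaches+plums+apples+pears: weight 29, value 100
Minimum weight: 14 kg.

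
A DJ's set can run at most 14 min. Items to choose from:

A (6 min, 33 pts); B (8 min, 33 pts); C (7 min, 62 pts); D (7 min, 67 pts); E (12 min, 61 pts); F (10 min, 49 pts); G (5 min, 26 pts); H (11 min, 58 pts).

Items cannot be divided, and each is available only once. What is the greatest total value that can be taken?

This is a 0/1 knapsack; check combinations near the capacity.
- C+D: duration 7+7=14, value 62+67=129
- A+D: duration 6+7=13, value 33+67=100
- A+C: duration 6+7=13, value 33+62=95
Best: 129 pts.

129 pts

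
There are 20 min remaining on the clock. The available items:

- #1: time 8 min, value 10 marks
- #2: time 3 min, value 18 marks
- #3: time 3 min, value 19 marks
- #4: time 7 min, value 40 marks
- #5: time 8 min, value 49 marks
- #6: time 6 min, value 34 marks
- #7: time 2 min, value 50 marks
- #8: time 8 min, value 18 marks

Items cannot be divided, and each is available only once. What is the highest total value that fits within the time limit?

Check high-value combinations within 20 min:
- #3+#4+#5+#7: time 3+7+8+2=20, value 19+40+49+50=158
- #2+#4+#5+#7: time 3+7+8+2=20, value 18+40+49+50=157
- #3+#5+#6+#7: time 3+8+6+2=19, value 19+49+34+50=152
- #2+#5+#6+#7: time 3+8+6+2=19, value 18+49+34+50=151
- #3+#4+#6+#7: time 3+7+6+2=18, value 19+40+34+50=143
Best: 158 marks.

158 marks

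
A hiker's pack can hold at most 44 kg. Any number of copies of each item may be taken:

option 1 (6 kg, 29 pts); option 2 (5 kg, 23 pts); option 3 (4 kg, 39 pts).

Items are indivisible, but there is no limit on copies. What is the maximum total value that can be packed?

429 pts

Best value-per-unit is option 3 at 39/4, and filling with it alone uses weight 11×4=44. No mix of the others beats 11×39 = 429.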